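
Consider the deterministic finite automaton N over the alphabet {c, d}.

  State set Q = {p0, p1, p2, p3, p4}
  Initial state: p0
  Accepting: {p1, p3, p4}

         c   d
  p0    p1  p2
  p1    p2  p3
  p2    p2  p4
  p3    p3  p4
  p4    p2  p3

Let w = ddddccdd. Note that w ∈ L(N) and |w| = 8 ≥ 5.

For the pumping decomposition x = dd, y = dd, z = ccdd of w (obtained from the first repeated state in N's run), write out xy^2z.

xy^2z = dd·dd·dd·ccdd = ddddddccdd.
Reading y = dd takes N from p4 back to p4, so after x·y·y the machine is still in p4, and z then leads to the accepting state p3. Hence ddddddccdd ∈ L(N).

ddddddccdd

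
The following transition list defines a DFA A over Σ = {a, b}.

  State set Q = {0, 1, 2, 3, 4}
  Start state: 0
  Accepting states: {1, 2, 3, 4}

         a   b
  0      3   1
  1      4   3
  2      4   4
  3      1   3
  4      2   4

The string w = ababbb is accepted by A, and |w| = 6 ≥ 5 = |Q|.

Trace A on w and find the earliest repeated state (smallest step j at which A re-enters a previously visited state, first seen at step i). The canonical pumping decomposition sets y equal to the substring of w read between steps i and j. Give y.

b

State sequence: 0 -a-> 3 -b-> 3 -a-> 1 -b-> 3 -b-> 3 -b-> 3
First repeat at step 2: 3 was already visited.

So i = 1, j = 2, giving x = w[0:1] = a, y = w[1:2] = b, z = w[2:6] = abbb.
Check: |xy| = 2 ≤ 5 and |y| = 1 ≥ 1. Reading y takes A from 3 back to 3, so every xyⁱz is accepted.
With |Q| = 5, pigeonhole forces a state repeat no later than step 5; the substring read between the first and second visits to that state can be pumped.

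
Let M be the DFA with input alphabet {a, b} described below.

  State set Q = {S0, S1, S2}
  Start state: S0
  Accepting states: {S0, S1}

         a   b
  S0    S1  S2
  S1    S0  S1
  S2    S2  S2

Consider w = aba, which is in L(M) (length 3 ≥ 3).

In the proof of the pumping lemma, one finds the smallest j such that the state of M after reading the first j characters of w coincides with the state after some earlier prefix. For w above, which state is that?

S1

State sequence: S0 -a-> S1 -b-> S1 -a-> S0
First repeat at step 2: S1 was already visited.

The earliest repeat is at step j = 2: M is in S1, which it already visited at step i = 1.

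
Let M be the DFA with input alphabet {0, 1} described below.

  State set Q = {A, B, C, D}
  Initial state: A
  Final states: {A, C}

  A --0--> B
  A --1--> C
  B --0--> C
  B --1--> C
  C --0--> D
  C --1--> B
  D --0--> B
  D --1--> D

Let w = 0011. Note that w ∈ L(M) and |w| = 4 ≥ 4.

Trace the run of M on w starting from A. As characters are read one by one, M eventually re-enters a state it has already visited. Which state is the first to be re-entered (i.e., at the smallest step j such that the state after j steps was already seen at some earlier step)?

B

State sequence: A -0-> B -0-> C -1-> B -1-> C
First repeat at step 3: B was already visited.

The earliest repeat is at step j = 3: M is in B, which it already visited at step i = 1.
Pumping length from the standard proof: p = 4 (the number of states). The repeated state found above gives |xy| = j ≤ 4 and |y| = j − i ≥ 1.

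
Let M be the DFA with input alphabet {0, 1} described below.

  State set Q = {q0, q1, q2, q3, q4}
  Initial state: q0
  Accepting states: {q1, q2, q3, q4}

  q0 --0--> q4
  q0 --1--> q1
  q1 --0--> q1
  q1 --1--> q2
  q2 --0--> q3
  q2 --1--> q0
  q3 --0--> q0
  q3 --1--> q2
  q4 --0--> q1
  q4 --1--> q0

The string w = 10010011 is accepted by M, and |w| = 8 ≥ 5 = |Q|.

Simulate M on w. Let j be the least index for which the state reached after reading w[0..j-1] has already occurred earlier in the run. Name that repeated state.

Run of M on w = 1 0 0 1 0 0 1 1:
  step 0: q0  (start)
  step 1: q1  (read 1: q0→q1)
  step 2: q1  (read 0: q1→q1)   ← first repeat (q1 seen earlier)
  step 3: q1  (read 0: q1→q1)
  step 4: q2  (read 1: q1→q2)
  step 5: q3  (read 0: q2→q3)
  step 6: q0  (read 0: q3→q0)
  step 7: q1  (read 1: q0→q1)
  step 8: q2  (read 1: q1→q2)

The earliest repeat is at step j = 2: M is in q1, which it already visited at step i = 1.
With |Q| = 5, pigeonhole forces a state repeat no later than step 5; the substring read between the first and second visits to that state can be pumped.

q1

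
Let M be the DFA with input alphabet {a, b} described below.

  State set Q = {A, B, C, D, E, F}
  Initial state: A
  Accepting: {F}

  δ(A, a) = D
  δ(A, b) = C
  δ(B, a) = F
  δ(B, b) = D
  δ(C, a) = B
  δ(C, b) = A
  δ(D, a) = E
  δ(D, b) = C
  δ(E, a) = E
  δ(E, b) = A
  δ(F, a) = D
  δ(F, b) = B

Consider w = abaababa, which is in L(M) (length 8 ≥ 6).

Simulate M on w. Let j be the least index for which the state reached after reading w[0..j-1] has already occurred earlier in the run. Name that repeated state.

Run of M on w = a b a a b a b a:
  step 0: A  (start)
  step 1: D  (read a: A→D)
  step 2: C  (read b: D→C)
  step 3: B  (read a: C→B)
  step 4: F  (read a: B→F)
  step 5: B  (read b: F→B)   ← first repeat (B seen earlier)
  step 6: F  (read a: B→F)
  step 7: B  (read b: F→B)
  step 8: F  (read a: B→F)

The earliest repeat is at step j = 5: M is in B, which it already visited at step i = 3.
Since M has 6 states, any run of length ≥ 6 visits 6+1 states, so by pigeonhole some state repeats within the first 6 steps — that repeat gives the pumpable loop.

B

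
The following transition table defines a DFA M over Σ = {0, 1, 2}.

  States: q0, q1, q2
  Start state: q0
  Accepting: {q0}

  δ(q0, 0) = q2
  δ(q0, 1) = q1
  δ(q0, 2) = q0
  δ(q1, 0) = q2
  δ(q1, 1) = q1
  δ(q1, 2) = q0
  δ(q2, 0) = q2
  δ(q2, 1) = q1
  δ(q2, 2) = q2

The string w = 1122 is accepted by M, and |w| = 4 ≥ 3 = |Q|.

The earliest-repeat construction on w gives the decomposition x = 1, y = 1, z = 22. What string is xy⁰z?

122

xy⁰z = xz = 1·22 = 122.
Reading y = 1 takes M from q1 back to q1, so after x the machine is still in q1, and z then leads to the accepting state q0. Hence 122 ∈ L(M).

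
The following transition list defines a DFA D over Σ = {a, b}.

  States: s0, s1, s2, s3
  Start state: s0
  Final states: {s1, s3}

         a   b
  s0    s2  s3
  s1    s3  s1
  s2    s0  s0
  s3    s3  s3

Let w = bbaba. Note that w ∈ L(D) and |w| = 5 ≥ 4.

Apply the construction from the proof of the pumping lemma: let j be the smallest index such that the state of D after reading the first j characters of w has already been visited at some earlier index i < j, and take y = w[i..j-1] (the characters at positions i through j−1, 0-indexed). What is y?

Run of D on w = b b a b a:
  step 0: s0  (start)
  step 1: s3  (read b: s0→s3)
  step 2: s3  (read b: s3→s3)   ← first repeat (s3 seen earlier)
  step 3: s3  (read a: s3→s3)
  step 4: s3  (read b: s3→s3)
  step 5: s3  (read a: s3→s3)

So i = 1, j = 2, giving x = w[0:1] = b, y = w[1:2] = b, z = w[2:5] = aba.
Check: |xy| = 2 ≤ 4 and |y| = 1 ≥ 1. Reading y takes D from s3 back to s3, so every xyⁱz is accepted.
The DFA has 4 states, so the proof of the pumping lemma guarantees a repeated state among the first 4+1 visited; the segment between the two visits is the pumpable y.

b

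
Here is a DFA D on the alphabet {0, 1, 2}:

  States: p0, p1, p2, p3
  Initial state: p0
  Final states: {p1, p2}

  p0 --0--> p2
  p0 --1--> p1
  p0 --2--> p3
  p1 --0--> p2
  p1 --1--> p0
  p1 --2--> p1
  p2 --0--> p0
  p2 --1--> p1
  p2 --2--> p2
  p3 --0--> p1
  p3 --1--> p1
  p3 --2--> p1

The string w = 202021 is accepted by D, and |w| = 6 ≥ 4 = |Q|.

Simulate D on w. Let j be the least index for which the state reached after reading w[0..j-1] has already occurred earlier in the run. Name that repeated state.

Run of D on w = 2 0 2 0 2 1:
  step 0: p0  (start)
  step 1: p3  (read 2: p0→p3)
  step 2: p1  (read 0: p3→p1)
  step 3: p1  (read 2: p1→p1)   ← first repeat (p1 seen earlier)
  step 4: p2  (read 0: p1→p2)
  step 5: p2  (read 2: p2→p2)
  step 6: p1  (read 1: p2→p1)

The earliest repeat is at step j = 3: D is in p1, which it already visited at step i = 2.

p1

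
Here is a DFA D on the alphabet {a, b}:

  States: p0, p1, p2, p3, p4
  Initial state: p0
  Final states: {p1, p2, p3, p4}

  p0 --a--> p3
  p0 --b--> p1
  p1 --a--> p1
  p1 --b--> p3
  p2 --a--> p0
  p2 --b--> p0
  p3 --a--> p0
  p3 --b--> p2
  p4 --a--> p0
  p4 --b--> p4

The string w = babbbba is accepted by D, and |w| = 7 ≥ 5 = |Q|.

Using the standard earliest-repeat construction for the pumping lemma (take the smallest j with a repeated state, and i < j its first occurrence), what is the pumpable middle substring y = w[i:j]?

a

State sequence: p0 -b-> p1 -a-> p1 -b-> p3 -b-> p2 -b-> p0 -b-> p1 -a-> p1
First repeat at step 2: p1 was already visited.

So i = 1, j = 2, giving x = w[0:1] = b, y = w[1:2] = a, z = w[2:7] = bbbba.
Check: |xy| = 2 ≤ 5 and |y| = 1 ≥ 1. Reading y takes D from p1 back to p1, so every xyⁱz is accepted.
Since D has 5 states, any run of length ≥ 5 visits 5+1 states, so by pigeonhole some state repeats within the first 5 steps — that repeat gives the pumpable loop.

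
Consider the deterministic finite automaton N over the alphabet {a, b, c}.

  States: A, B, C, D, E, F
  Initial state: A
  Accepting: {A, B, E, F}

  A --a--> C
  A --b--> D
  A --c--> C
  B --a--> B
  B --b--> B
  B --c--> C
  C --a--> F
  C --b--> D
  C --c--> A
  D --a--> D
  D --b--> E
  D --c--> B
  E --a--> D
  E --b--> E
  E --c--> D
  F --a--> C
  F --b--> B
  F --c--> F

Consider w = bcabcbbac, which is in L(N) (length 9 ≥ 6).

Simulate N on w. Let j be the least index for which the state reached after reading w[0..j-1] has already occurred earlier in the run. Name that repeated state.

B

Run of N on w = b c a b c b b a c:
  step 0: A  (start)
  step 1: D  (read b: A→D)
  step 2: B  (read c: D→B)
  step 3: B  (read a: B→B)   ← first repeat (B seen earlier)
  step 4: B  (read b: B→B)
  step 5: C  (read c: B→C)
  step 6: D  (read b: C→D)
  step 7: E  (read b: D→E)
  step 8: D  (read a: E→D)
  step 9: B  (read c: D→B)

The earliest repeat is at step j = 3: N is in B, which it already visited at step i = 2.
The DFA has 6 states, so the proof of the pumping lemma guarantees a repeated state among the first 6+1 visited; the segment between the two visits is the pumpable y.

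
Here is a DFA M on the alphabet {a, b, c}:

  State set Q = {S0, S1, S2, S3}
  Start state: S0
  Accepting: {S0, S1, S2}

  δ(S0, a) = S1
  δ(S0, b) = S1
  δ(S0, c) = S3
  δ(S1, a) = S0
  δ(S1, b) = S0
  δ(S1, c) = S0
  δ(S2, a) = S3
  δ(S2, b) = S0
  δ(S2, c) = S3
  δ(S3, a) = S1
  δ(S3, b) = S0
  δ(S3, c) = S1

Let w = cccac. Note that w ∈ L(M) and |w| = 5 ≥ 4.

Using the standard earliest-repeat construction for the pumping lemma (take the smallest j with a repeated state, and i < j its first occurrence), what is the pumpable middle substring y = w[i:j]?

ccc

State sequence: S0 -c-> S3 -c-> S1 -c-> S0 -a-> S1 -c-> S0
First repeat at step 3: S0 was already visited.

So i = 0, j = 3, giving x = w[0:0] = ε, y = w[0:3] = ccc, z = w[3:5] = ac.
Check: |xy| = 3 ≤ 4 and |y| = 3 ≥ 1. Reading y takes M from S0 back to S0, so every xyⁱz is accepted.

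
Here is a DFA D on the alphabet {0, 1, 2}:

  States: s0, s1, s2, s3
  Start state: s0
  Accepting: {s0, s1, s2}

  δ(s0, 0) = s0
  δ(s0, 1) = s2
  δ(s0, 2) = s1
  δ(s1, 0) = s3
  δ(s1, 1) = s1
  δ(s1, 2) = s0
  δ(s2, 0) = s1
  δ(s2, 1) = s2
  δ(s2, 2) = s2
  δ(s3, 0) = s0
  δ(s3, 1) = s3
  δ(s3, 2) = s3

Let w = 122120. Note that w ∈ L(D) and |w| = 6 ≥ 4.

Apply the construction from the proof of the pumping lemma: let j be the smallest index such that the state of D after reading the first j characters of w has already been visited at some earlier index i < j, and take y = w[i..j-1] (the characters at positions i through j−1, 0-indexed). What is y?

Run of D on w = 1 2 2 1 2 0:
  step 0: s0  (start)
  step 1: s2  (read 1: s0→s2)
  step 2: s2  (read 2: s2→s2)   ← first repeat (s2 seen earlier)
  step 3: s2  (read 2: s2→s2)
  step 4: s2  (read 1: s2→s2)
  step 5: s2  (read 2: s2→s2)
  step 6: s1  (read 0: s2→s1)

So i = 1, j = 2, giving x = w[0:1] = 1, y = w[1:2] = 2, z = w[2:6] = 2120.
Check: |xy| = 2 ≤ 4 and |y| = 1 ≥ 1. Reading y takes D from s2 back to s2, so every xyⁱz is accepted.

2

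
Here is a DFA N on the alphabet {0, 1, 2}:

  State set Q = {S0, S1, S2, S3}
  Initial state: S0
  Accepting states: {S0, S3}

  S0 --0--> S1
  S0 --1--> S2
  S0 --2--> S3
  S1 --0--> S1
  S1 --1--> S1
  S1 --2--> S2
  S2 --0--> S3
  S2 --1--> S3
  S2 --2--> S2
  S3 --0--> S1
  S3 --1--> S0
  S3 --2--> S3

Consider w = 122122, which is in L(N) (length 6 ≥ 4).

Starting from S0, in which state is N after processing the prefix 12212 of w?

S3

State sequence: S0 -1-> S2 -2-> S2 -2-> S2 -1-> S3 -2-> S3

After reading 5 characters, N is in state S3.
(This kind of state-tracing is the core of the pumping-lemma construction: with 4 states, pigeonhole forces a repeat within the first 4 steps.)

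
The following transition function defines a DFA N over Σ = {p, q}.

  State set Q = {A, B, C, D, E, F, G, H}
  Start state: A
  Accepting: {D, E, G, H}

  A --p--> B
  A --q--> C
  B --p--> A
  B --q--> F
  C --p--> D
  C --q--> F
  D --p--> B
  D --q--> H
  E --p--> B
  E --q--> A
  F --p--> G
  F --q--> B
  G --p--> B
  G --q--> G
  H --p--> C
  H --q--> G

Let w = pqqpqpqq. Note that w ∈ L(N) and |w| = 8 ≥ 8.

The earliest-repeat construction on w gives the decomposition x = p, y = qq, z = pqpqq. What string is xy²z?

xy^2z = p·qq·qq·pqpqq = pqqqqpqpqq.
Reading y = qq takes N from B back to B, so after x·y·y the machine is still in B, and z then leads to the accepting state G. Hence pqqqqpqpqq ∈ L(N).

pqqqqpqpqq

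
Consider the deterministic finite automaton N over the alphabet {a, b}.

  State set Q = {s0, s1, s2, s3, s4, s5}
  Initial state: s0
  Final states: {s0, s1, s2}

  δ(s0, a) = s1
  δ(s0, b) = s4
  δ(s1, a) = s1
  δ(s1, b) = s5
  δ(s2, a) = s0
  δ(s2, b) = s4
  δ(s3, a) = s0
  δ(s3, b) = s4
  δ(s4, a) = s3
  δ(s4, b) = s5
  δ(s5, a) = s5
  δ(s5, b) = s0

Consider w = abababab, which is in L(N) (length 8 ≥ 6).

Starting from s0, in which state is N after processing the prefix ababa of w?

s1

Run of N on the first 5 characters of w = a b a b a:
  step 0: s0  (start)
  step 1: s1  (read a: s0→s1)
  step 2: s5  (read b: s1→s5)
  step 3: s5  (read a: s5→s5)
  step 4: s0  (read b: s5→s0)
  step 5: s1  (read a: s0→s1)

After reading 5 characters, N is in state s1.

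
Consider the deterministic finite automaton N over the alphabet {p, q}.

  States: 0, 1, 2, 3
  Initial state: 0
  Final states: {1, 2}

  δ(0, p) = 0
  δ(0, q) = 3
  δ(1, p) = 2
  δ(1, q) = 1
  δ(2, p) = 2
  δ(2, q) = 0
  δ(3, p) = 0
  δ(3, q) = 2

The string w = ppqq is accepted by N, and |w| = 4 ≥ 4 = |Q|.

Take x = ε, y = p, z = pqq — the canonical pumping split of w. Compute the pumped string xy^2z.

pppqq

xy^2z = ε·p·p·pqq = pppqq.
Reading y = p takes N from 0 back to 0, so after x·y·y the machine is still in 0, and z then leads to the accepting state 2. Hence pppqq ∈ L(N).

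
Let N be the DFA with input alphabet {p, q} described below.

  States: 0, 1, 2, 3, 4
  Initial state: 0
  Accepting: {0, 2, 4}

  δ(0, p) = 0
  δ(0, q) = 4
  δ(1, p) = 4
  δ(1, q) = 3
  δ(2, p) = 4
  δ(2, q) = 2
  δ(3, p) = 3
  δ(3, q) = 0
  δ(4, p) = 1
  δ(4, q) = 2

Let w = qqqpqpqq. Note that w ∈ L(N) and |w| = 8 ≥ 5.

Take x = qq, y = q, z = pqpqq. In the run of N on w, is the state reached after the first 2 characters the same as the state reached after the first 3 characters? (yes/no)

yes

Run of N on the first 3 characters of w = q q q:
  step 0: 0  (start)
  step 1: 4  (read q: 0→4)
  step 2: 2  (read q: 4→2)
  step 3: 2  (read q: 2→2)

After x (step 2): 2. After xy (step 3): 2.
They match, so y = q drives N around a cycle from 2 back to itself; pumping y any number of times keeps N in 2 before reading z, and xyⁱz ∈ L(N) for every i ≥ 0.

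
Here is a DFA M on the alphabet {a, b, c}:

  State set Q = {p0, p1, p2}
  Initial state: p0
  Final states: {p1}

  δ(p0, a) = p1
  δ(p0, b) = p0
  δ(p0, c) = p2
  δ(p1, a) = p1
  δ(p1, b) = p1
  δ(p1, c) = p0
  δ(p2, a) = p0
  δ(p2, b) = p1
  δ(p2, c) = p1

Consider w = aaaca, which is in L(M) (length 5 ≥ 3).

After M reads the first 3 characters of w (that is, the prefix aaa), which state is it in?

Run of M on the first 3 characters of w = a a a:
  step 0: p0  (start)
  step 1: p1  (read a: p0→p1)
  step 2: p1  (read a: p1→p1)
  step 3: p1  (read a: p1→p1)

After reading 3 characters, M is in state p1.

p1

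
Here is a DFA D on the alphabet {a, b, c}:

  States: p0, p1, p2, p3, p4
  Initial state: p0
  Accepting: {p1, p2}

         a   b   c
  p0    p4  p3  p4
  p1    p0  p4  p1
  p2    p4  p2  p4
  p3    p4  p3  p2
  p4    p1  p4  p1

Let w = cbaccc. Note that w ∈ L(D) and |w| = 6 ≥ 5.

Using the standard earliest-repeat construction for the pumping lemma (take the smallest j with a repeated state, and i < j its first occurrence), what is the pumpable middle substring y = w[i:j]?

b

Run of D on w = c b a c c c:
  step 0: p0  (start)
  step 1: p4  (read c: p0→p4)
  step 2: p4  (read b: p4→p4)   ← first repeat (p4 seen earlier)
  step 3: p1  (read a: p4→p1)
  step 4: p1  (read c: p1→p1)
  step 5: p1  (read c: p1→p1)
  step 6: p1  (read c: p1→p1)

So i = 1, j = 2, giving x = w[0:1] = c, y = w[1:2] = b, z = w[2:6] = accc.
Check: |xy| = 2 ≤ 5 and |y| = 1 ≥ 1. Reading y takes D from p4 back to p4, so every xyⁱz is accepted.
With |Q| = 5, pigeonhole forces a state repeat no later than step 5; the substring read between the first and second visits to that state can be pumped.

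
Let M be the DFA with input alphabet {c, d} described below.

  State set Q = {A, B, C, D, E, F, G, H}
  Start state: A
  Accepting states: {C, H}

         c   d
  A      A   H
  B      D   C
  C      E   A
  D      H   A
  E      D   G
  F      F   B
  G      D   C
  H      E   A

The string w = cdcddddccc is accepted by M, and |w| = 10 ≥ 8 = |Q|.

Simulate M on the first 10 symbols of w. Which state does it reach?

H

Run of M on the first 10 characters of w = c d c d d d d c c c:
  step 0: A  (start)
  step 1: A  (read c: A→A)
  step 2: H  (read d: A→H)
  step 3: E  (read c: H→E)
  step 4: G  (read d: E→G)
  step 5: C  (read d: G→C)
  step 6: A  (read d: C→A)
  step 7: H  (read d: A→H)
  step 8: E  (read c: H→E)
  step 9: D  (read c: E→D)
  step 10: H  (read c: D→H)

After reading 10 characters, M is in state H.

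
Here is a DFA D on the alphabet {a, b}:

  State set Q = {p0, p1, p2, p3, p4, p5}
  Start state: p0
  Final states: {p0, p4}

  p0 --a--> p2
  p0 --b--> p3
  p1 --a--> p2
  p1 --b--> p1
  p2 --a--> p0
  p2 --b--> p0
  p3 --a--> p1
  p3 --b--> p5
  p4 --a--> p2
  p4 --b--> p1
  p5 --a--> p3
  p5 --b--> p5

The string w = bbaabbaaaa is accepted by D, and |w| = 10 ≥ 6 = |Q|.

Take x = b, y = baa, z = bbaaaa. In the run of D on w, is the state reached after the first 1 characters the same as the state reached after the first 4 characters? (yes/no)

no

State sequence: p0 -b-> p3 -b-> p5 -a-> p3 -a-> p1

After x (step 1): p3. After xy (step 4): p1.
They differ (p3 ≠ p1), so y is not a cycle from the state after x; this split is not the one the pumping-lemma construction produces, and pumping y need not keep the string in L(D).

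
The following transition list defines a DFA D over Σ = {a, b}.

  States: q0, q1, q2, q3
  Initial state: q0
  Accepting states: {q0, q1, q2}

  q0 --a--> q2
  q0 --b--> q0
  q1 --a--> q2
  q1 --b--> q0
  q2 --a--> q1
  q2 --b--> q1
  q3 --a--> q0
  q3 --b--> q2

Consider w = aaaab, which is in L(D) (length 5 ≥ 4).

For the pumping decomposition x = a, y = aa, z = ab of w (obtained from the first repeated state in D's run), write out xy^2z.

aaaaaab

xy^2z = a·aa·aa·ab = aaaaaab.
Reading y = aa takes D from q2 back to q2, so after x·y·y the machine is still in q2, and z then leads to the accepting state q0. Hence aaaaaab ∈ L(D).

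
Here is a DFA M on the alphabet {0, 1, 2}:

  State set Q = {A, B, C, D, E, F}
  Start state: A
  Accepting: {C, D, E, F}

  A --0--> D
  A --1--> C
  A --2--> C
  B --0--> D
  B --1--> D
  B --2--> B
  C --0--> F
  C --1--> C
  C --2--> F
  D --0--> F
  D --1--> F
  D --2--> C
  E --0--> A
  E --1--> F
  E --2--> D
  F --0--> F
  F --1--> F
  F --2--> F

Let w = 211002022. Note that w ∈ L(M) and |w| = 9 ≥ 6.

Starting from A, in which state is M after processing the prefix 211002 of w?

F

State sequence: A -2-> C -1-> C -1-> C -0-> F -0-> F -2-> F

After reading 6 characters, M is in state F.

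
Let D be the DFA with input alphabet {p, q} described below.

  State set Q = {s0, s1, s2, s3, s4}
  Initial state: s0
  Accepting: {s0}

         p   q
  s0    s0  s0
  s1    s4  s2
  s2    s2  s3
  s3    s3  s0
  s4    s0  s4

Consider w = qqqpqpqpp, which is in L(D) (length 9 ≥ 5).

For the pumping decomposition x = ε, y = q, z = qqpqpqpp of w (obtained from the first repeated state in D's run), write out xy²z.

qqqqpqpqpp

xy^2z = ε·q·q·qqpqpqpp = qqqqpqpqpp.
Reading y = q takes D from s0 back to s0, so after x·y·y the machine is still in s0, and z then leads to the accepting state s0. Hence qqqqpqpqpp ∈ L(D).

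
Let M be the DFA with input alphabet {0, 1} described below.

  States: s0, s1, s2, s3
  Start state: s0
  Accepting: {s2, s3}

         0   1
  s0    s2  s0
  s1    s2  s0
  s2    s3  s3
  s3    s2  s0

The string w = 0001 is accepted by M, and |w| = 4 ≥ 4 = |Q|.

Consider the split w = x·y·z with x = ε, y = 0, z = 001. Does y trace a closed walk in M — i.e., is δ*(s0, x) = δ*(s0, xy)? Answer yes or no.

Run of M on the first 1 characters of w = 0:
  step 0: s0  (start)
  step 1: s2  (read 0: s0→s2)

After x (step 0): s0. After xy (step 1): s2.
They differ (s0 ≠ s2), so y is not a cycle from the state after x; this split is not the one the pumping-lemma construction produces, and pumping y need not keep the string in L(M).

no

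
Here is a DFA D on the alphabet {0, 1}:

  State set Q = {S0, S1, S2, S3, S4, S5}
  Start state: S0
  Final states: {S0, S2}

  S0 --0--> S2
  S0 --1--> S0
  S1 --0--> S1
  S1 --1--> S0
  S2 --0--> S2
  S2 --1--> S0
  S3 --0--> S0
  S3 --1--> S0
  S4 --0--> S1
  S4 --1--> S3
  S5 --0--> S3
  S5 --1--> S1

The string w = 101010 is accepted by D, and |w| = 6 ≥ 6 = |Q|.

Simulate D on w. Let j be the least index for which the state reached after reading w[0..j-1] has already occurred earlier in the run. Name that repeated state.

S0

State sequence: S0 -1-> S0 -0-> S2 -1-> S0 -0-> S2 -1-> S0 -0-> S2
First repeat at step 1: S0 was already visited.

The earliest repeat is at step j = 1: D is in S0, which it already visited at step i = 0.
The DFA has 6 states, so the proof of the pumping lemma guarantees a repeated state among the first 6+1 visited; the segment between the two visits is the pumpable y.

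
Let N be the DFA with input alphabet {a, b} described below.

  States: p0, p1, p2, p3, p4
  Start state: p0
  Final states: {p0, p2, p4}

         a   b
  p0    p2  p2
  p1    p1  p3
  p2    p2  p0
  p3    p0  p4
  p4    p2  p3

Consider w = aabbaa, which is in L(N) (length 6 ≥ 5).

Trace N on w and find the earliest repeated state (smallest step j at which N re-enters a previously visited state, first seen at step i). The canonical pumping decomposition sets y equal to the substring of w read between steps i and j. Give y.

State sequence: p0 -a-> p2 -a-> p2 -b-> p0 -b-> p2 -a-> p2 -a-> p2
First repeat at step 2: p2 was already visited.

So i = 1, j = 2, giving x = w[0:1] = a, y = w[1:2] = a, z = w[2:6] = bbaa.
Check: |xy| = 2 ≤ 5 and |y| = 1 ≥ 1. Reading y takes N from p2 back to p2, so every xyⁱz is accepted.

a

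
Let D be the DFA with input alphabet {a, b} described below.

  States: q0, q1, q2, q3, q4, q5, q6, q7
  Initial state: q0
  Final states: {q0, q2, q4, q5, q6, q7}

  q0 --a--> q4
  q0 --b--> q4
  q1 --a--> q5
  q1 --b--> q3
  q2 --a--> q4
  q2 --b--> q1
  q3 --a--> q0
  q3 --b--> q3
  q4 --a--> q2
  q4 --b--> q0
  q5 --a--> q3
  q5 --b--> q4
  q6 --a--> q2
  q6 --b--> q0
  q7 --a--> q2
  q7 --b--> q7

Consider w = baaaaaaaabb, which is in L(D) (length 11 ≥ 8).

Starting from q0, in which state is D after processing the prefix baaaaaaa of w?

Run of D on the first 8 characters of w = b a a a a a a a:
  step 0: q0  (start)
  step 1: q4  (read b: q0→q4)
  step 2: q2  (read a: q4→q2)
  step 3: q4  (read a: q2→q4)
  step 4: q2  (read a: q4→q2)
  step 5: q4  (read a: q2→q4)
  step 6: q2  (read a: q4→q2)
  step 7: q4  (read a: q2→q4)
  step 8: q2  (read a: q4→q2)

After reading 8 characters, D is in state q2.

q2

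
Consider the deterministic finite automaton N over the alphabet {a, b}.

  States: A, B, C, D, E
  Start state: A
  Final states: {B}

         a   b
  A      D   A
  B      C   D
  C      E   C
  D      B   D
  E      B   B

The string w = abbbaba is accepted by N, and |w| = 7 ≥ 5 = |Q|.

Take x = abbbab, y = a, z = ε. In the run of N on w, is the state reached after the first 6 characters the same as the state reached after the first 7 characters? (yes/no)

no

Run of N on the first 7 characters of w = a b b b a b a:
  step 0: A  (start)
  step 1: D  (read a: A→D)
  step 2: D  (read b: D→D)
  step 3: D  (read b: D→D)
  step 4: D  (read b: D→D)
  step 5: B  (read a: D→B)
  step 6: D  (read b: B→D)
  step 7: B  (read a: D→B)

After x (step 6): D. After xy (step 7): B.
They differ (D ≠ B), so y is not a cycle from the state after x; this split is not the one the pumping-lemma construction produces, and pumping y need not keep the string in L(N).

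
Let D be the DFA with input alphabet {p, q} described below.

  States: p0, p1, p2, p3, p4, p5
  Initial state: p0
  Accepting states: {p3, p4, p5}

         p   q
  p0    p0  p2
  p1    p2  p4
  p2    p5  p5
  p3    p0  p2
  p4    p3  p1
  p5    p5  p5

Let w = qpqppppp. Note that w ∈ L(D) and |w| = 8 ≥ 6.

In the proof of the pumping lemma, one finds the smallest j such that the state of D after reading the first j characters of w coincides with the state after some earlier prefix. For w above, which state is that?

p5

State sequence: p0 -q-> p2 -p-> p5 -q-> p5 -p-> p5 -p-> p5 -p-> p5 -p-> p5 -p-> p5
First repeat at step 3: p5 was already visited.

The earliest repeat is at step j = 3: D is in p5, which it already visited at step i = 2.
The DFA has 6 states, so the proof of the pumping lemma guarantees a repeated state among the first 6+1 visited; the segment between the two visits is the pumpable y.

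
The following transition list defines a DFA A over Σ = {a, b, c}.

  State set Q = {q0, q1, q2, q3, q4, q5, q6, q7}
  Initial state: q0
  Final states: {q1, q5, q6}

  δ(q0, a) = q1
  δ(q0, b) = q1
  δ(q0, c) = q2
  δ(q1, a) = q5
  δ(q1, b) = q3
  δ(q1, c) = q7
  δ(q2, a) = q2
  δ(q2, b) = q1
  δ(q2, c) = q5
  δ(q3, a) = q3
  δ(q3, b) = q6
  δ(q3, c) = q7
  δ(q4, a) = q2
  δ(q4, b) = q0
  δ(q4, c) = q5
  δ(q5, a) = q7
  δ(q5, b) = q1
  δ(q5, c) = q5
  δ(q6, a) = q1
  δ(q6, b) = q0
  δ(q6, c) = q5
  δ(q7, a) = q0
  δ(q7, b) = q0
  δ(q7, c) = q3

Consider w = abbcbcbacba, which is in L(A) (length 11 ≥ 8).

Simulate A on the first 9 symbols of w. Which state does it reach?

Run of A on the first 9 characters of w = a b b c b c b a c:
  step 0: q0  (start)
  step 1: q1  (read a: q0→q1)
  step 2: q3  (read b: q1→q3)
  step 3: q6  (read b: q3→q6)
  step 4: q5  (read c: q6→q5)
  step 5: q1  (read b: q5→q1)
  step 6: q7  (read c: q1→q7)
  step 7: q0  (read b: q7→q0)
  step 8: q1  (read a: q0→q1)
  step 9: q7  (read c: q1→q7)

After reading 9 characters, A is in state q7.
(This kind of state-tracing is the core of the pumping-lemma construction: with 8 states, pigeonhole forces a repeat within the first 8 steps.)

q7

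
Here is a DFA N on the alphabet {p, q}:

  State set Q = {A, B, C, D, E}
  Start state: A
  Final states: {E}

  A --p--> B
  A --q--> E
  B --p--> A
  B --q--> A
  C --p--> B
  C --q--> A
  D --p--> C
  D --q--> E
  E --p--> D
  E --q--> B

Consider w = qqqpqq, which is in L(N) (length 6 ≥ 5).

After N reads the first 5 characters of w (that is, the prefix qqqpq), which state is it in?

State sequence: A -q-> E -q-> B -q-> A -p-> B -q-> A

After reading 5 characters, N is in state A.

A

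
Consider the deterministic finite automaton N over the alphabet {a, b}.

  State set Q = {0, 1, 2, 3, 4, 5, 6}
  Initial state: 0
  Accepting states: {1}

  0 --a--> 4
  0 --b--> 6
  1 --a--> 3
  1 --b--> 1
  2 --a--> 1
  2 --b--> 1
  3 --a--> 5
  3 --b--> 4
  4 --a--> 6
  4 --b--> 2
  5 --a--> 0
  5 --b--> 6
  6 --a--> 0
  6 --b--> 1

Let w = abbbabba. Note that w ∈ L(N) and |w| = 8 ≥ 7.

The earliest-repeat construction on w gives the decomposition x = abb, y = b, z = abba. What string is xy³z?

xy^3z = abb·b·b·b·abba = abbbbbabba.
Reading y = b takes N from 1 back to 1, so after x·y·y·y the machine is still in 1, and z then leads to the accepting state 1. Hence abbbbbabba ∈ L(N).

abbbbbabba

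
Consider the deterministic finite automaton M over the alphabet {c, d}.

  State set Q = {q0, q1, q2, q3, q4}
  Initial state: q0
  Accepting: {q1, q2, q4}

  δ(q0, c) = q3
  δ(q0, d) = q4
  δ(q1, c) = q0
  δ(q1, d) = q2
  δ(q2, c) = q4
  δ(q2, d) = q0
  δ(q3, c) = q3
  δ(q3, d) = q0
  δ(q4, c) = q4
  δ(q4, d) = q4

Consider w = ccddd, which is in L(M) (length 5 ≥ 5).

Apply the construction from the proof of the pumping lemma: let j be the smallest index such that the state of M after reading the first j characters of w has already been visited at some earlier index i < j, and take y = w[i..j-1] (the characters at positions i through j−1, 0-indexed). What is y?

State sequence: q0 -c-> q3 -c-> q3 -d-> q0 -d-> q4 -d-> q4
First repeat at step 2: q3 was already visited.

So i = 1, j = 2, giving x = w[0:1] = c, y = w[1:2] = c, z = w[2:5] = ddd.
Check: |xy| = 2 ≤ 5 and |y| = 1 ≥ 1. Reading y takes M from q3 back to q3, so every xyⁱz is accepted.
The DFA has 5 states, so the proof of the pumping lemma guarantees a repeated state among the first 5+1 visited; the segment between the two visits is the pumpable y.

c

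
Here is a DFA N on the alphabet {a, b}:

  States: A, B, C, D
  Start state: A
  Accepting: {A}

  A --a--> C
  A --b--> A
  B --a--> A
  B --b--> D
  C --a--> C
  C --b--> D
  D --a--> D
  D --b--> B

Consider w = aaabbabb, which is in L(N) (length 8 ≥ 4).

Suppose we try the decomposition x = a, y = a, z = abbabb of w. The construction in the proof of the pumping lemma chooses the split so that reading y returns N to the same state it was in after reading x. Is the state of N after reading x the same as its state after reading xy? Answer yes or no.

yes

State sequence: A -a-> C -a-> C

After x (step 1): C. After xy (step 2): C.
They match, so y = a drives N around a cycle from C back to itself; pumping y any number of times keeps N in C before reading z, and xyⁱz ∈ L(N) for every i ≥ 0.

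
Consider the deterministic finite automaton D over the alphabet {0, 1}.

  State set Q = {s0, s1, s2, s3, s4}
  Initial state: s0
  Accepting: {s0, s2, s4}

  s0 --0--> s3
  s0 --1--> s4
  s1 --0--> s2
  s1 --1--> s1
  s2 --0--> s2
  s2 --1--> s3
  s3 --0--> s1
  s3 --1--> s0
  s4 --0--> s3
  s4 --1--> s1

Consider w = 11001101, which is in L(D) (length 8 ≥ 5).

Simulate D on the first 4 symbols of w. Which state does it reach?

State sequence: s0 -1-> s4 -1-> s1 -0-> s2 -0-> s2

After reading 4 characters, D is in state s2.

s2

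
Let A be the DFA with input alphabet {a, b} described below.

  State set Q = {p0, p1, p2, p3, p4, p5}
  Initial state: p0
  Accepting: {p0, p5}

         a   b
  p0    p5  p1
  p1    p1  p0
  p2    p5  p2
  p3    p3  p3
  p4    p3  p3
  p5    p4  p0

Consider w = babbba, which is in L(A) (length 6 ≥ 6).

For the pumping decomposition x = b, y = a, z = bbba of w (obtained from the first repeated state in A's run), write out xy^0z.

xy⁰z = xz = b·bbba = bbbba.
Reading y = a takes A from p1 back to p1, so after x the machine is still in p1, and z then leads to the accepting state p5. Hence bbbba ∈ L(A).

bbbba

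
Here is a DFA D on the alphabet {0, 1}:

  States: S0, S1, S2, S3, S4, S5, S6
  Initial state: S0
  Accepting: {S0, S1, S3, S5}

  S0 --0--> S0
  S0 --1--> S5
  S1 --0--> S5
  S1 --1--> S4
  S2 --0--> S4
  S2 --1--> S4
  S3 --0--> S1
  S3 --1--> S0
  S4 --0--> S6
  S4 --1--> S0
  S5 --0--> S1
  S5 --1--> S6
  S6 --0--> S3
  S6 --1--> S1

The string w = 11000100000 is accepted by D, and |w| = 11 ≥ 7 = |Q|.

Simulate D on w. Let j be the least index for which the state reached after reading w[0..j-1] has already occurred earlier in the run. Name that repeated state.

Run of D on w = 1 1 0 0 0 1 0 0 0 0 0:
  step 0: S0  (start)
  step 1: S5  (read 1: S0→S5)
  step 2: S6  (read 1: S5→S6)
  step 3: S3  (read 0: S6→S3)
  step 4: S1  (read 0: S3→S1)
  step 5: S5  (read 0: S1→S5)   ← first repeat (S5 seen earlier)
  step 6: S6  (read 1: S5→S6)
  step 7: S3  (read 0: S6→S3)
  step 8: S1  (read 0: S3→S1)
  step 9: S5  (read 0: S1→S5)
  step 10: S1  (read 0: S5→S1)
  step 11: S5  (read 0: S1→S5)

The earliest repeat is at step j = 5: D is in S5, which it already visited at step i = 1.

S5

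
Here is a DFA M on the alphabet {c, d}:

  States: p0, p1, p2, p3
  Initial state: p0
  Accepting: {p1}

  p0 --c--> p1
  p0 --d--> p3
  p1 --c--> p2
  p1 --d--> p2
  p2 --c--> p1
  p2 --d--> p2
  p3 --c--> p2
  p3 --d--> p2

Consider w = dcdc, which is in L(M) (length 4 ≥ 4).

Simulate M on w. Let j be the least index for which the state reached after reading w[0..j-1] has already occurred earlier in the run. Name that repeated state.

p2

Run of M on w = d c d c:
  step 0: p0  (start)
  step 1: p3  (read d: p0→p3)
  step 2: p2  (read c: p3→p2)
  step 3: p2  (read d: p2→p2)   ← first repeat (p2 seen earlier)
  step 4: p1  (read c: p2→p1)

The earliest repeat is at step j = 3: M is in p2, which it already visited at step i = 2.
Pumping length from the standard proof: p = 4 (the number of states). The repeated state found above gives |xy| = j ≤ 4 and |y| = j − i ≥ 1.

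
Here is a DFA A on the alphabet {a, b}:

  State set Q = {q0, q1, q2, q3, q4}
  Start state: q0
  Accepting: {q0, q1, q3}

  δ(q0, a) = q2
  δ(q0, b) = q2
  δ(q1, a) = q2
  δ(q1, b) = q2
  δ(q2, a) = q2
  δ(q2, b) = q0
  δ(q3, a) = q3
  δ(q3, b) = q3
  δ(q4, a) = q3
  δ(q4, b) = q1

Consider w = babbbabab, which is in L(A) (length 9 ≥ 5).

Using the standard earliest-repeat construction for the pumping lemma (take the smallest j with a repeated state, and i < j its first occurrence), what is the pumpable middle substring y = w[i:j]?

a

State sequence: q0 -b-> q2 -a-> q2 -b-> q0 -b-> q2 -b-> q0 -a-> q2 -b-> q0 -a-> q2 -b-> q0
First repeat at step 2: q2 was already visited.

So i = 1, j = 2, giving x = w[0:1] = b, y = w[1:2] = a, z = w[2:9] = bbbabab.
Check: |xy| = 2 ≤ 5 and |y| = 1 ≥ 1. Reading y takes A from q2 back to q2, so every xyⁱz is accepted.
With |Q| = 5, pigeonhole forces a state repeat no later than step 5; the substring read between the first and second visits to that state can be pumped.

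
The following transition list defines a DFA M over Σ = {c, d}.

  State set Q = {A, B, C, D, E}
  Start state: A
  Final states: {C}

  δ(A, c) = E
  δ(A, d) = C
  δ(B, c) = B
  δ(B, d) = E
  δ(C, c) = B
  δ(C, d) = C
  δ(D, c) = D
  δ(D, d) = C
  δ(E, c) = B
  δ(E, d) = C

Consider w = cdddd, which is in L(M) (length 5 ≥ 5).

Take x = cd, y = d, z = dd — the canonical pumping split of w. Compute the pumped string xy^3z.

cdddddd

xy^3z = cd·d·d·d·dd = cdddddd.
Reading y = d takes M from C back to C, so after x·y·y·y the machine is still in C, and z then leads to the accepting state C. Hence cdddddd ∈ L(M).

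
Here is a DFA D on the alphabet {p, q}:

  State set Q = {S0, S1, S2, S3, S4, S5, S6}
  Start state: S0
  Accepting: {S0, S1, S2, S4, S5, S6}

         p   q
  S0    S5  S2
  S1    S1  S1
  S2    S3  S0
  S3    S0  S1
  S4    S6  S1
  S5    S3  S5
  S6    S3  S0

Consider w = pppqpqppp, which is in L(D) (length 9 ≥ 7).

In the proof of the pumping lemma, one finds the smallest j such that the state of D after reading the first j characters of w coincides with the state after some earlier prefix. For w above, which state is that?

State sequence: S0 -p-> S5 -p-> S3 -p-> S0 -q-> S2 -p-> S3 -q-> S1 -p-> S1 -p-> S1 -p-> S1
First repeat at step 3: S0 was already visited.

The earliest repeat is at step j = 3: D is in S0, which it already visited at step i = 0.

S0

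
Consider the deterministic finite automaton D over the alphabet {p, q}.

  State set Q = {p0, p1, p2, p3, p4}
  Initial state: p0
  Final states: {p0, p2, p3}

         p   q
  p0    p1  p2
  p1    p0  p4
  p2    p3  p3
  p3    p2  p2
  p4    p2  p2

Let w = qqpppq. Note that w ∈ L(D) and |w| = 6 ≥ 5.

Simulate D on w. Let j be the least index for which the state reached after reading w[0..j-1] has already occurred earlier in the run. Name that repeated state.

State sequence: p0 -q-> p2 -q-> p3 -p-> p2 -p-> p3 -p-> p2 -q-> p3
First repeat at step 3: p2 was already visited.

The earliest repeat is at step j = 3: D is in p2, which it already visited at step i = 1.

p2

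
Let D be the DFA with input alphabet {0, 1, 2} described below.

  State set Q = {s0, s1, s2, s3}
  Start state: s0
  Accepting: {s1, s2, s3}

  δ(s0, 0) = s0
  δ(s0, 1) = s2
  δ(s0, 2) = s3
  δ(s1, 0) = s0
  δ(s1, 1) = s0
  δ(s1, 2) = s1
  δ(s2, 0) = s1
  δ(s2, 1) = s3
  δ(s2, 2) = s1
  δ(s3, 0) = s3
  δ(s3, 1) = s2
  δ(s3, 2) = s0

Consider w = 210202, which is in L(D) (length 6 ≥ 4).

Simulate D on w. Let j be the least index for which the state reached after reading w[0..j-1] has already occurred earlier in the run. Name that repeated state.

Run of D on w = 2 1 0 2 0 2:
  step 0: s0  (start)
  step 1: s3  (read 2: s0→s3)
  step 2: s2  (read 1: s3→s2)
  step 3: s1  (read 0: s2→s1)
  step 4: s1  (read 2: s1→s1)   ← first repeat (s1 seen earlier)
  step 5: s0  (read 0: s1→s0)
  step 6: s3  (read 2: s0→s3)

The earliest repeat is at step j = 4: D is in s1, which it already visited at step i = 3.

s1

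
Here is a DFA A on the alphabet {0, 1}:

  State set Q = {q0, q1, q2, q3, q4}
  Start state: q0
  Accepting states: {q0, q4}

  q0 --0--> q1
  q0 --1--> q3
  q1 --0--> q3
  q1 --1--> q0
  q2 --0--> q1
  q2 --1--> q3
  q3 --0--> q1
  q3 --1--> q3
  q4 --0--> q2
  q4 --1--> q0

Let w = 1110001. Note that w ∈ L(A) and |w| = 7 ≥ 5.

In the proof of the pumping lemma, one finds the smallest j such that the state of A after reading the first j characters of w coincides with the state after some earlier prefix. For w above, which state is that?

q3

State sequence: q0 -1-> q3 -1-> q3 -1-> q3 -0-> q1 -0-> q3 -0-> q1 -1-> q0
First repeat at step 2: q3 was already visited.

The earliest repeat is at step j = 2: A is in q3, which it already visited at step i = 1.
Pumping length from the standard proof: p = 5 (the number of states). The repeated state found above gives |xy| = j ≤ 5 and |y| = j − i ≥ 1.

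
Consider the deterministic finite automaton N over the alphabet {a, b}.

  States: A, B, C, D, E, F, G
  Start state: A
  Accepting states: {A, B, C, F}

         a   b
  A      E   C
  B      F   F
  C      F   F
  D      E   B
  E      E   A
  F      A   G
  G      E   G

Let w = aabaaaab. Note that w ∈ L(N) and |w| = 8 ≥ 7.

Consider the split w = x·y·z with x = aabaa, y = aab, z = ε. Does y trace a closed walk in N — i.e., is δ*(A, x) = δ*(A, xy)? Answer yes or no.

no

State sequence: A -a-> E -a-> E -b-> A -a-> E -a-> E -a-> E -a-> E -b-> A

After x (step 5): E. After xy (step 8): A.
They differ (E ≠ A), so y is not a cycle from the state after x; this split is not the one the pumping-lemma construction produces, and pumping y need not keep the string in L(N).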